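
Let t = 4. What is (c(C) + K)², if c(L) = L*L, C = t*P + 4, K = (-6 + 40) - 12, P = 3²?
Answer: 2630884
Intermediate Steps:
P = 9
K = 22 (K = 34 - 12 = 22)
C = 40 (C = 4*9 + 4 = 36 + 4 = 40)
c(L) = L²
(c(C) + K)² = (40² + 22)² = (1600 + 22)² = 1622² = 2630884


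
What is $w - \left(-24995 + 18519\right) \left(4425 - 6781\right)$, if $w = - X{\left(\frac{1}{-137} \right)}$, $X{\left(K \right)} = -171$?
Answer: $-15257285$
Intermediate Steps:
$w = 171$ ($w = \left(-1\right) \left(-171\right) = 171$)
$w - \left(-24995 + 18519\right) \left(4425 - 6781\right) = 171 - \left(-24995 + 18519\right) \left(4425 - 6781\right) = 171 - \left(-6476\right) \left(-2356\right) = 171 - 15257456 = -15257285$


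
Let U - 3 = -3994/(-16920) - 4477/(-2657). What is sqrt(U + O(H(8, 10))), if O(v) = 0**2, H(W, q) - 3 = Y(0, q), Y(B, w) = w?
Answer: sqrt(69068145379055)/3746370 ≈ 2.2183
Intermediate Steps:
H(W, q) = 3 + q
U = 110616109/22478220 (U = 3 + (-3994/(-16920) - 4477/(-2657)) = 3 + (-3994*(-1/16920) - 4477*(-1/2657)) = 3 + (1997/8460 + 4477/2657) = 3 + 43181449/22478220 = 110616109/22478220 ≈ 4.9210)
O(v) = 0
sqrt(U + O(H(8, 10))) = sqrt(110616109/22478220 + 0) = sqrt(110616109/22478220) = sqrt(69068145379055)/3746370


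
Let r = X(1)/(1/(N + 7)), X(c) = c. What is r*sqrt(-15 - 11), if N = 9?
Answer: 16*I*sqrt(26) ≈ 81.584*I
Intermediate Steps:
r = 16 (r = 1/1/(9 + 7) = 1/1/16 = 1/(1/16) = 1*16 = 16)
r*sqrt(-15 - 11) = 16*sqrt(-15 - 11) = 16*sqrt(-26) = 16*(I*sqrt(26)) = 16*I*sqrt(26)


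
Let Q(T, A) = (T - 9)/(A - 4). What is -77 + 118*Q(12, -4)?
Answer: -485/4 ≈ -121.25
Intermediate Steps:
Q(T, A) = (-9 + T)/(-4 + A)
-77 + 118*Q(12, -4) = -77 + 118*((-9 + 12)/(-4 - 4)) = -77 + 118*(3/(-8)) = -77 + 118*(-1/8*3) = -77 + 118*(-3/8) = -77 - 177/4 = -485/4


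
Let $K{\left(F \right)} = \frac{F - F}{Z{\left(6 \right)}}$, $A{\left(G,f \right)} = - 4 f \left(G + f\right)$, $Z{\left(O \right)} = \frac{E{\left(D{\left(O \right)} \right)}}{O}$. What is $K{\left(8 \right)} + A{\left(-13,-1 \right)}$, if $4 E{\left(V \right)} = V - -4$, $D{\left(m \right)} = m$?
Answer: $-56$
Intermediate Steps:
$E{\left(V \right)} = 1 + \frac{V}{4}$ ($E{\left(V \right)} = \frac{V - -4}{4} = \frac{V + 4}{4} = \frac{4 + V}{4} = 1 + \frac{V}{4}$)
$Z{\left(O \right)} = \frac{1 + \frac{O}{4}}{O}$
$A{\left(G,f \right)} = - 4 f \left(G + f\right)$
$K{\left(F \right)} = 0$ ($K{\left(F \right)} = \frac{F - F}{\frac{1}{4} \cdot \frac{1}{6} \left(4 + 6\right)} = \frac{0}{\frac{1}{4} \cdot \frac{1}{6} \cdot 10} = \frac{0}{\frac{5}{12}} = 0 \cdot \frac{12}{5} = 0$)
$K{\left(8 \right)} + A{\left(-13,-1 \right)} = 0 - - 4 \left(-13 - 1\right) = 0 - \left(-4\right) \left(-14\right) = 0 - 56 = -56$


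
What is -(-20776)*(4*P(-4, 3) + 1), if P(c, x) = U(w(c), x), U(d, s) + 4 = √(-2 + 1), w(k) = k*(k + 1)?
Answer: -311640 + 83104*I ≈ -3.1164e+5 + 83104.0*I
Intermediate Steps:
w(k) = k*(1 + k)
U(d, s) = -4 + I (U(d, s) = -4 + √(-2 + 1) = -4 + √(-1) = -4 + I)
P(c, x) = -4 + I
-(-20776)*(4*P(-4, 3) + 1) = -(-20776)*(4*(-4 + I) + 1) = -(-20776)*((-16 + 4*I) + 1) = -(-20776)*(-15 + 4*I) = -5194*(60 - 16*I) = -311640 + 83104*I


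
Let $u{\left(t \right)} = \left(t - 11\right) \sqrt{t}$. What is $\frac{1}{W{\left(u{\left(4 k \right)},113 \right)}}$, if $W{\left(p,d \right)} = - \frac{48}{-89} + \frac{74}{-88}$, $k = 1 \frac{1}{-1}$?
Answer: $- \frac{3916}{1181} \approx -3.3158$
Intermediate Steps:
$k = -1$ ($k = 1 \left(-1\right) = -1$)
$u{\left(t \right)} = \sqrt{t} \left(-11 + t\right)$ ($u{\left(t \right)} = \left(-11 + t\right) \sqrt{t} = \sqrt{t} \left(-11 + t\right)$)
$W{\left(p,d \right)} = - \frac{1181}{3916}$ ($W{\left(p,d \right)} = \left(-48\right) \left(- \frac{1}{89}\right) + 74 \left(- \frac{1}{88}\right) = \frac{48}{89} - \frac{37}{44} = - \frac{1181}{3916}$)
$\frac{1}{W{\left(u{\left(4 k \right)},113 \right)}} = \frac{1}{- \frac{1181}{3916}} = - \frac{3916}{1181}$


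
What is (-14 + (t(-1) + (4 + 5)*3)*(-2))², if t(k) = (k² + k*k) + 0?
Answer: 5184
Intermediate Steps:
t(k) = 2*k² (t(k) = (k² + k²) + 0 = 2*k² + 0 = 2*k²)
(-14 + (t(-1) + (4 + 5)*3)*(-2))² = (-14 + (2*(-1)² + (4 + 5)*3)*(-2))² = (-14 + (2*1 + 9*3)*(-2))² = (-14 + (2 + 27)*(-2))² = (-14 + 29*(-2))² = (-14 - 58)² = (-72)² = 5184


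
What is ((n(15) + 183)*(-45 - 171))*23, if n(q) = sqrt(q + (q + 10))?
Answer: -909144 - 9936*sqrt(10) ≈ -9.4056e+5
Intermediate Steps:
n(q) = sqrt(10 + 2*q) (n(q) = sqrt(q + (10 + q)) = sqrt(10 + 2*q))
((n(15) + 183)*(-45 - 171))*23 = ((sqrt(10 + 2*15) + 183)*(-45 - 171))*23 = ((sqrt(10 + 30) + 183)*(-216))*23 = ((sqrt(40) + 183)*(-216))*23 = ((2*sqrt(10) + 183)*(-216))*23 = ((183 + 2*sqrt(10))*(-216))*23 = (-39528 - 432*sqrt(10))*23 = -909144 - 9936*sqrt(10)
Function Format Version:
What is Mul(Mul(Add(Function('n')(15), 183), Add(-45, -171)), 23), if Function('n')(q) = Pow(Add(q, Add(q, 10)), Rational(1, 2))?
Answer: Add(-909144, Mul(-9936, Pow(10, Rational(1, 2)))) ≈ -9.4056e+5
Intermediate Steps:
Function('n')(q) = Pow(Add(10, Mul(2, q)), Rational(1, 2)) (Function('n')(q) = Pow(Add(q, Add(10, q)), Rational(1, 2)) = Pow(Add(10, Mul(2, q)), Rational(1, 2)))
Mul(Mul(Add(Function('n')(15), 183), Add(-45, -171)), 23) = Mul(Mul(Add(Pow(Add(10, Mul(2, 15)), Rational(1, 2)), 183), Add(-45, -171)), 23) = Mul(Mul(Add(Pow(Add(10, 30), Rational(1, 2)), 183), -216), 23) = Mul(Mul(Add(Pow(40, Rational(1, 2)), 183), -216), 23) = Mul(Mul(Add(Mul(2, Pow(10, Rational(1, 2))), 183), -216), 23) = Mul(Mul(Add(183, Mul(2, Pow(10, Rational(1, 2)))), -216), 23) = Mul(Add(-39528, Mul(-432, Pow(10, Rational(1, 2)))), 23) = Add(-909144, Mul(-9936, Pow(10, Rational(1, 2))))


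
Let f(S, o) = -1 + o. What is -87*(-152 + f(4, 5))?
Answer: 12876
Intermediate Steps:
-87*(-152 + f(4, 5)) = -87*(-152 + (-1 + 5)) = -87*(-152 + 4) = -87*(-148) = 12876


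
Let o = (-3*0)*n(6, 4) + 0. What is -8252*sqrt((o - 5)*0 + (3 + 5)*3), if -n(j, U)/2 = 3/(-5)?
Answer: -16504*sqrt(6) ≈ -40426.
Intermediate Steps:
n(j, U) = 6/5 (n(j, U) = -6/(-5) = -6*(-1)/5 = -2*(-3/5) = 6/5)
o = 0 (o = -3*0*(6/5) + 0 = 0*(6/5) + 0 = 0 + 0 = 0)
-8252*sqrt((o - 5)*0 + (3 + 5)*3) = -8252*sqrt((0 - 5)*0 + (3 + 5)*3) = -8252*sqrt(-5*0 + 8*3) = -8252*sqrt(0 + 24) = -16504*sqrt(6)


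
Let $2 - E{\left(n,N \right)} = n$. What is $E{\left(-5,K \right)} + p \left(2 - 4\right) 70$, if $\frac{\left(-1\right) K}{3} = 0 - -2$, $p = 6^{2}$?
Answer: $-5033$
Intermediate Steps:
$p = 36$
$K = -6$ ($K = - 3 \left(0 - -2\right) = - 3 \left(0 + 2\right) = \left(-3\right) 2 = -6$)
$E{\left(n,N \right)} = 2 - n$
$E{\left(-5,K \right)} + p \left(2 - 4\right) 70 = \left(2 - -5\right) + 36 \left(2 - 4\right) 70 = \left(2 + 5\right) + 36 \left(-2\right) 70 = 7 - 5040 = -5033$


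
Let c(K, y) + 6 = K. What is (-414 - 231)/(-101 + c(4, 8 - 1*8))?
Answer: 645/103 ≈ 6.2621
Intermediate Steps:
c(K, y) = -6 + K
(-414 - 231)/(-101 + c(4, 8 - 1*8)) = (-414 - 231)/(-101 + (-6 + 4)) = -645/(-101 - 2) = -645/(-103) = -645*(-1/103) = 645/103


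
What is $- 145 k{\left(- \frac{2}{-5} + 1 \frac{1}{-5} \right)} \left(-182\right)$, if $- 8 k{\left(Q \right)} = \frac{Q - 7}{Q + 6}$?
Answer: $\frac{224315}{62} \approx 3618.0$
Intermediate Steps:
$k{\left(Q \right)} = - \frac{-7 + Q}{8 \left(6 + Q\right)}$ ($k{\left(Q \right)} = - \frac{\left(Q - 7\right) \frac{1}{Q + 6}}{8} = - \frac{\left(-7 + Q\right) \frac{1}{6 + Q}}{8} = - \frac{\frac{1}{6 + Q} \left(-7 + Q\right)}{8} = - \frac{-7 + Q}{8 \left(6 + Q\right)}$)
$- 145 k{\left(- \frac{2}{-5} + 1 \frac{1}{-5} \right)} \left(-182\right) = - 145 \frac{7 - \left(- \frac{2}{-5} + 1 \frac{1}{-5}\right)}{8 \left(6 + \left(- \frac{2}{-5} + 1 \frac{1}{-5}\right)\right)} \left(-182\right) = - 145 \frac{7 - \left(\left(-2\right) \left(- \frac{1}{5}\right) + 1 \left(- \frac{1}{5}\right)\right)}{8 \left(6 + \left(\left(-2\right) \left(- \frac{1}{5}\right) + 1 \left(- \frac{1}{5}\right)\right)\right)} \left(-182\right) = - 145 \frac{7 - \left(\frac{2}{5} - \frac{1}{5}\right)}{8 \left(6 + \left(\frac{2}{5} - \frac{1}{5}\right)\right)} \left(-182\right) = - 145 \frac{7 - \frac{1}{5}}{8 \left(6 + \frac{1}{5}\right)} \left(-182\right) = - 145 \frac{7 - \frac{1}{5}}{8 \cdot \frac{31}{5}} \left(-182\right) = - 145 \cdot \frac{1}{8} \cdot \frac{5}{31} \cdot \frac{34}{5} \left(-182\right) = \left(-145\right) \frac{17}{124} \left(-182\right) = \left(- \frac{2465}{124}\right) \left(-182\right) = \frac{224315}{62}$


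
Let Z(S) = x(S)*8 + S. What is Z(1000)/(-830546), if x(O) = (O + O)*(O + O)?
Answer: -16000500/415273 ≈ -38.530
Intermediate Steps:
x(O) = 4*O² (x(O) = (2*O)*(2*O) = 4*O²)
Z(S) = S + 32*S² (Z(S) = (4*S²)*8 + S = 32*S² + S = S + 32*S²)
Z(1000)/(-830546) = (1000*(1 + 32*1000))/(-830546) = (1000*(1 + 32000))*(-1/830546) = (1000*32001)*(-1/830546) = 32001000*(-1/830546) = -16000500/415273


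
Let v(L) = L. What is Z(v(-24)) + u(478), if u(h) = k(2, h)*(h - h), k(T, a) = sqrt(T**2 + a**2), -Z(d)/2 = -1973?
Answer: 3946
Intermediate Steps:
Z(d) = 3946 (Z(d) = -2*(-1973) = 3946)
u(h) = 0 (u(h) = sqrt(2**2 + h**2)*(h - h) = sqrt(4 + h**2)*0 = 0)
Z(v(-24)) + u(478) = 3946 + 0 = 3946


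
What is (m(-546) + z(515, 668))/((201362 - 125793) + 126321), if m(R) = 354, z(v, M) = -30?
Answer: 162/100945 ≈ 0.0016048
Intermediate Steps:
(m(-546) + z(515, 668))/((201362 - 125793) + 126321) = (354 - 30)/((201362 - 125793) + 126321) = 324/(75569 + 126321) = 324/201890 = 324*(1/201890) = 162/100945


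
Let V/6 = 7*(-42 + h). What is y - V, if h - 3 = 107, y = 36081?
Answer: 33225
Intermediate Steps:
h = 110 (h = 3 + 107 = 110)
V = 2856 (V = 6*(7*(-42 + 110)) = 6*(7*68) = 6*476 = 2856)
y - V = 36081 - 1*2856 = 36081 - 2856 = 33225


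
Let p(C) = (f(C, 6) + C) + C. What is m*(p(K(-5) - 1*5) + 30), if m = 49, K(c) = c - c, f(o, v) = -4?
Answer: 784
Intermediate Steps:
K(c) = 0
p(C) = -4 + 2*C (p(C) = (-4 + C) + C = -4 + 2*C)
m*(p(K(-5) - 1*5) + 30) = 49*((-4 + 2*(0 - 1*5)) + 30) = 49*((-4 + 2*(0 - 5)) + 30) = 49*((-4 + 2*(-5)) + 30) = 49*((-4 - 10) + 30) = 49*(-14 + 30) = 49*16 = 784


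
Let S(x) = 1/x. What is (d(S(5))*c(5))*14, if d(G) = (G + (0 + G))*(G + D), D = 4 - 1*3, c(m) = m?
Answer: 168/5 ≈ 33.600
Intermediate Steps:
D = 1 (D = 4 - 3 = 1)
S(x) = 1/x
d(G) = 2*G*(1 + G) (d(G) = (G + (0 + G))*(G + 1) = (G + G)*(1 + G) = (2*G)*(1 + G) = 2*G*(1 + G))
(d(S(5))*c(5))*14 = ((2*(1 + 1/5)/5)*5)*14 = ((2*(⅕)*(1 + ⅕))*5)*14 = ((2*(⅕)*(6/5))*5)*14 = ((12/25)*5)*14 = (12/5)*14 = 168/5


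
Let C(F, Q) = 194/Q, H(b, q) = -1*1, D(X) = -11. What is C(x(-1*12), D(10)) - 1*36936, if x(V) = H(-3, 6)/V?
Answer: -406490/11 ≈ -36954.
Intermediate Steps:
H(b, q) = -1
x(V) = -1/V
C(x(-1*12), D(10)) - 1*36936 = 194/(-11) - 1*36936 = 194*(-1/11) - 36936 = -194/11 - 36936 = -406490/11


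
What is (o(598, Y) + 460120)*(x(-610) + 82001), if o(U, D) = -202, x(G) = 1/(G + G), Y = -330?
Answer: 23005378680021/610 ≈ 3.7714e+10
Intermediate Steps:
x(G) = 1/(2*G)
(o(598, Y) + 460120)*(x(-610) + 82001) = (-202 + 460120)*((½)/(-610) + 82001) = 459918*((½)*(-1/610) + 82001) = 459918*(-1/1220 + 82001) = 459918*(100041219/1220) = 23005378680021/610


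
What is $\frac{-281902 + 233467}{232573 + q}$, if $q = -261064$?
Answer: $\frac{16145}{9497} \approx 1.7$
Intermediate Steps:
$\frac{-281902 + 233467}{232573 + q} = \frac{-281902 + 233467}{232573 - 261064} = - \frac{48435}{-28491} = \left(-48435\right) \left(- \frac{1}{28491}\right) = \frac{16145}{9497}$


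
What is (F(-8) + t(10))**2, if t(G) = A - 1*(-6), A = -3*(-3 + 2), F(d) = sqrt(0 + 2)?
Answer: (9 + sqrt(2))**2 ≈ 108.46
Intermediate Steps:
F(d) = sqrt(2)
A = 3 (A = -3*(-1) = 3)
t(G) = 9 (t(G) = 3 - 1*(-6) = 3 + 6 = 9)
(F(-8) + t(10))**2 = (sqrt(2) + 9)**2 = (9 + sqrt(2))**2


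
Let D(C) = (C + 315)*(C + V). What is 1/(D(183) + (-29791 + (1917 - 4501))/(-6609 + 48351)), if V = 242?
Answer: 41742/8834661925 ≈ 4.7248e-6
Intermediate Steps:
D(C) = (242 + C)*(315 + C) (D(C) = (C + 315)*(C + 242) = (315 + C)*(242 + C) = (242 + C)*(315 + C))
1/(D(183) + (-29791 + (1917 - 4501))/(-6609 + 48351)) = 1/((76230 + 183² + 557*183) + (-29791 + (1917 - 4501))/(-6609 + 48351)) = 1/((76230 + 33489 + 101931) + (-29791 - 2584)/41742) = 1/(211650 - 32375*1/41742) = 1/(211650 - 32375/41742) = 1/(8834661925/41742) = 41742/8834661925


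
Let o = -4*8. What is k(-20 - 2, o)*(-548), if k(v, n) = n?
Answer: 17536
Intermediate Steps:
o = -32
k(-20 - 2, o)*(-548) = -32*(-548) = 17536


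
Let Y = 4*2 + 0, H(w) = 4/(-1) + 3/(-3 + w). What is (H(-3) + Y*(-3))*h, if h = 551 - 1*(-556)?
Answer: -63099/2 ≈ -31550.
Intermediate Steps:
H(w) = -4 + 3/(-3 + w) (H(w) = 4*(-1) + 3/(-3 + w) = -4 + 3/(-3 + w))
h = 1107 (h = 551 + 556 = 1107)
Y = 8 (Y = 8 + 0 = 8)
(H(-3) + Y*(-3))*h = ((15 - 4*(-3))/(-3 - 3) + 8*(-3))*1107 = ((15 + 12)/(-6) - 24)*1107 = (-⅙*27 - 24)*1107 = (-9/2 - 24)*1107 = -57/2*1107 = -63099/2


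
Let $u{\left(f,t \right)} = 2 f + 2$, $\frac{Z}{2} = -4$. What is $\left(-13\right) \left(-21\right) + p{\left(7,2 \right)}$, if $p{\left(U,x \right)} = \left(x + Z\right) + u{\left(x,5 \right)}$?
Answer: $273$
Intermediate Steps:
$Z = -8$ ($Z = 2 \left(-4\right) = -8$)
$u{\left(f,t \right)} = 2 + 2 f$
$p{\left(U,x \right)} = -6 + 3 x$ ($p{\left(U,x \right)} = \left(x - 8\right) + \left(2 + 2 x\right) = \left(-8 + x\right) + \left(2 + 2 x\right) = -6 + 3 x$)
$\left(-13\right) \left(-21\right) + p{\left(7,2 \right)} = \left(-13\right) \left(-21\right) + \left(-6 + 3 \cdot 2\right) = 273 + \left(-6 + 6\right) = 273 + 0 = 273$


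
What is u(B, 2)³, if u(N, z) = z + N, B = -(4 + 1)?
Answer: -27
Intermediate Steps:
B = -5 (B = -1*5 = -5)
u(N, z) = N + z
u(B, 2)³ = (-5 + 2)³ = (-3)³ = -27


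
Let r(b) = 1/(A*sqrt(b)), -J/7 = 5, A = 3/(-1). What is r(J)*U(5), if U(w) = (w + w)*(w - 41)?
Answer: -24*I*sqrt(35)/7 ≈ -20.284*I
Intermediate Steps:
A = -3 (A = 3*(-1) = -3)
J = -35 (J = -7*5 = -35)
r(b) = -1/(3*sqrt(b)) (r(b) = 1/(-3*sqrt(b)) = -1/(3*sqrt(b)))
U(w) = 2*w*(-41 + w) (U(w) = (2*w)*(-41 + w) = 2*w*(-41 + w))
r(J)*U(5) = (-(-1)*I*sqrt(35)/105)*(2*5*(-41 + 5)) = (-(-1)*I*sqrt(35)/105)*(2*5*(-36)) = (I*sqrt(35)/105)*(-360) = -24*I*sqrt(35)/7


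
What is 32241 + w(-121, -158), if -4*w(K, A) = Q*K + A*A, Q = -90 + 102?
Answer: 26363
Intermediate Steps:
Q = 12
w(K, A) = -3*K - A²/4 (w(K, A) = -(12*K + A*A)/4 = -(12*K + A²)/4 = -(A² + 12*K)/4 = -3*K - A²/4)
32241 + w(-121, -158) = 32241 + (-3*(-121) - ¼*(-158)²) = 32241 + (363 - ¼*24964) = 32241 + (363 - 6241) = 32241 - 5878 = 26363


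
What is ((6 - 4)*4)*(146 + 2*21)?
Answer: 1504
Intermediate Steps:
((6 - 4)*4)*(146 + 2*21) = (2*4)*(146 + 42) = 8*188 = 1504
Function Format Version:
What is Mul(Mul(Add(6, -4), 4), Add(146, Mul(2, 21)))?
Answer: 1504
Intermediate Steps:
Mul(Mul(Add(6, -4), 4), Add(146, Mul(2, 21))) = Mul(Mul(2, 4), Add(146, 42)) = Mul(8, 188) = 1504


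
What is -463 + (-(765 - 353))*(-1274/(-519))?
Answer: -765185/519 ≈ -1474.3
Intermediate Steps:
-463 + (-(765 - 353))*(-1274/(-519)) = -463 + (-1*412)*(-1274*(-1/519)) = -463 - 412*1274/519 = -463 - 524888/519 = -765185/519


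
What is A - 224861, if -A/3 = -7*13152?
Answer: 51331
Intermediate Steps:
A = 276192 (A = -(-21)*13152 = -3*(-92064) = 276192)
A - 224861 = 276192 - 224861 = 51331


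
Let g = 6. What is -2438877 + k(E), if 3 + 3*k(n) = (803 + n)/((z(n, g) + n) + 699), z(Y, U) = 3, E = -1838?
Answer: -2770565063/1136 ≈ -2.4389e+6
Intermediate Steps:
k(n) = -1 + (803 + n)/(3*(702 + n)) (k(n) = -1 + ((803 + n)/((3 + n) + 699))/3 = -1 + ((803 + n)/(702 + n))/3 = -1 + (803 + n)/(3*(702 + n)))
-2438877 + k(E) = -2438877 + (-1303 - 2*(-1838))/(3*(702 - 1838)) = -2438877 + (⅓)*(-1303 + 3676)/(-1136) = -2438877 + (⅓)*(-1/1136)*2373 = -2438877 - 791/1136 = -2770565063/1136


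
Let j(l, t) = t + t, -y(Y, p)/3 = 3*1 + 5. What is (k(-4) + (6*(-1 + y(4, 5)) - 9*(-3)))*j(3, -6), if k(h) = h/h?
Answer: 1464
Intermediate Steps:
y(Y, p) = -24 (y(Y, p) = -3*(3*1 + 5) = -3*(3 + 5) = -3*8 = -24)
j(l, t) = 2*t
k(h) = 1
(k(-4) + (6*(-1 + y(4, 5)) - 9*(-3)))*j(3, -6) = (1 + (6*(-1 - 24) - 9*(-3)))*(2*(-6)) = (1 + (6*(-25) - 1*(-27)))*(-12) = (1 + (-150 + 27))*(-12) = (1 - 123)*(-12) = -122*(-12) = 1464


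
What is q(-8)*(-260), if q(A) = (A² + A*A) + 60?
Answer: -48880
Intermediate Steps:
q(A) = 60 + 2*A² (q(A) = (A² + A²) + 60 = 2*A² + 60 = 60 + 2*A²)
q(-8)*(-260) = (60 + 2*(-8)²)*(-260) = (60 + 2*64)*(-260) = (60 + 128)*(-260) = 188*(-260) = -48880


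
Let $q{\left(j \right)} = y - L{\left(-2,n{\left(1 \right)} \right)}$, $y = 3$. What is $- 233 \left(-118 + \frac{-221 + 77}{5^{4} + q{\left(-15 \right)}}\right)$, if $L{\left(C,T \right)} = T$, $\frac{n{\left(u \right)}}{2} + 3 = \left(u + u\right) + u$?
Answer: $\frac{4324946}{157} \approx 27547.0$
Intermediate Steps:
$n{\left(u \right)} = -6 + 6 u$ ($n{\left(u \right)} = -6 + 2 \left(\left(u + u\right) + u\right) = -6 + 2 \left(2 u + u\right) = -6 + 2 \cdot 3 u = -6 + 6 u$)
$q{\left(j \right)} = 3$ ($q{\left(j \right)} = 3 - \left(-6 + 6 \cdot 1\right) = 3 - \left(-6 + 6\right) = 3 - 0 = 3 + 0 = 3$)
$- 233 \left(-118 + \frac{-221 + 77}{5^{4} + q{\left(-15 \right)}}\right) = - 233 \left(-118 + \frac{-221 + 77}{5^{4} + 3}\right) = - 233 \left(-118 - \frac{144}{625 + 3}\right) = - 233 \left(-118 - \frac{144}{628}\right) = - 233 \left(-118 - \frac{36}{157}\right) = \left(-233\right) \left(- \frac{18562}{157}\right) = \frac{4324946}{157}$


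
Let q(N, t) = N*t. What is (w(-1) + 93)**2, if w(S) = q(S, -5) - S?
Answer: 9801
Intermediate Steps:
w(S) = -6*S (w(S) = S*(-5) - S = -5*S - S = -6*S)
(w(-1) + 93)**2 = (-6*(-1) + 93)**2 = (6 + 93)**2 = 99**2 = 9801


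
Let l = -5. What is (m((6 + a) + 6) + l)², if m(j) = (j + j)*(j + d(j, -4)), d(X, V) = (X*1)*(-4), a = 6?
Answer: 3798601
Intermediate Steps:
d(X, V) = -4*X (d(X, V) = X*(-4) = -4*X)
m(j) = -6*j² (m(j) = (j + j)*(j - 4*j) = (2*j)*(-3*j) = -6*j²)
(m((6 + a) + 6) + l)² = (-6*((6 + 6) + 6)² - 5)² = (-6*(12 + 6)² - 5)² = (-6*18² - 5)² = (-6*324 - 5)² = (-1944 - 5)² = (-1949)² = 3798601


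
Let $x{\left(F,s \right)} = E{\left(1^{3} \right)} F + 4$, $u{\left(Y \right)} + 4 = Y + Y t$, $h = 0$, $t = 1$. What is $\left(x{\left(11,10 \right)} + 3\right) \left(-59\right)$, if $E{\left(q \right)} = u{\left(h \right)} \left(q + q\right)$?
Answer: $4779$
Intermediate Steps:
$u{\left(Y \right)} = -4 + 2 Y$ ($u{\left(Y \right)} = -4 + \left(Y + Y 1\right) = -4 + \left(Y + Y\right) = -4 + 2 Y$)
$E{\left(q \right)} = - 8 q$ ($E{\left(q \right)} = \left(-4 + 2 \cdot 0\right) \left(q + q\right) = \left(-4 + 0\right) 2 q = - 4 \cdot 2 q = - 8 q$)
$x{\left(F,s \right)} = 4 - 8 F$ ($x{\left(F,s \right)} = - 8 \cdot 1^{3} F + 4 = \left(-8\right) 1 F + 4 = - 8 F + 4 = 4 - 8 F$)
$\left(x{\left(11,10 \right)} + 3\right) \left(-59\right) = \left(\left(4 - 88\right) + 3\right) \left(-59\right) = \left(-84 + 3\right) \left(-59\right) = \left(-81\right) \left(-59\right) = 4779$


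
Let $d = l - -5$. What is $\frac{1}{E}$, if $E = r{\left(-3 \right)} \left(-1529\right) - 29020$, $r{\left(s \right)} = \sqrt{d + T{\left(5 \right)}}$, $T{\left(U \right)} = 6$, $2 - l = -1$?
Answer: $- \frac{14510}{404715313} + \frac{1529 \sqrt{14}}{809430626} \approx -2.8784 \cdot 10^{-5}$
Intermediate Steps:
$l = 3$ ($l = 2 - -1 = 2 + 1 = 3$)
$d = 8$ ($d = 3 - -5 = 3 + 5 = 8$)
$r{\left(s \right)} = \sqrt{14}$ ($r{\left(s \right)} = \sqrt{8 + 6} = \sqrt{14}$)
$E = -29020 - 1529 \sqrt{14}$ ($E = \sqrt{14} \left(-1529\right) - 29020 = - 1529 \sqrt{14} - 29020 = -29020 - 1529 \sqrt{14} \approx -34741.0$)
$\frac{1}{E} = \frac{1}{-29020 - 1529 \sqrt{14}}$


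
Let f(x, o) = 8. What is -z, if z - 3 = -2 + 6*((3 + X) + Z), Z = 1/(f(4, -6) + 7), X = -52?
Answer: 1463/5 ≈ 292.60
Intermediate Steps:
Z = 1/15 (Z = 1/(8 + 7) = 1/15 ≈ 0.066667)
z = -1463/5 (z = 3 + (-2 + 6*((3 - 52) + 1/15)) = 3 + (-2 + 6*(-49 + 1/15)) = 3 + (-2 + 6*(-734/15)) = 3 + (-2 - 1468/5) = 3 - 1478/5 = -1463/5 ≈ -292.60)
-z = -1*(-1463/5) = 1463/5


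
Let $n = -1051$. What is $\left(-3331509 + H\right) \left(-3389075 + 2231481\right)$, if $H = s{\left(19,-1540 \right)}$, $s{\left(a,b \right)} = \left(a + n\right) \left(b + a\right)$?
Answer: $2039491940178$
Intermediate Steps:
$s{\left(a,b \right)} = \left(-1051 + a\right) \left(a + b\right)$ ($s{\left(a,b \right)} = \left(a - 1051\right) \left(b + a\right) = \left(-1051 + a\right) \left(a + b\right)$)
$H = 1569672$ ($H = 19^{2} - 19969 - -1618540 + 19 \left(-1540\right) = 361 - 19969 + 1618540 - 29260 = 1569672$)
$\left(-3331509 + H\right) \left(-3389075 + 2231481\right) = \left(-3331509 + 1569672\right) \left(-3389075 + 2231481\right) = \left(-1761837\right) \left(-1157594\right) = 2039491940178$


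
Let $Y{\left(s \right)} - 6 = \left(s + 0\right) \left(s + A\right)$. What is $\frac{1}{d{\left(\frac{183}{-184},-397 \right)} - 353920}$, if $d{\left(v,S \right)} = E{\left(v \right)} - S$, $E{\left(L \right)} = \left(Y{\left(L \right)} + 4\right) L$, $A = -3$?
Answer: $- \frac{6229504}{2202359513487} \approx -2.8286 \cdot 10^{-6}$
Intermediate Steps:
$Y{\left(s \right)} = 6 + s \left(-3 + s\right)$ ($Y{\left(s \right)} = 6 + \left(s + 0\right) \left(s - 3\right) = 6 + s \left(-3 + s\right)$)
$E{\left(L \right)} = L \left(10 + L^{2} - 3 L\right)$ ($E{\left(L \right)} = \left(\left(6 + L^{2} - 3 L\right) + 4\right) L = \left(10 + L^{2} - 3 L\right) L = L \left(10 + L^{2} - 3 L\right)$)
$d{\left(v,S \right)} = - S + v \left(10 + v^{2} - 3 v\right)$ ($d{\left(v,S \right)} = v \left(10 + v^{2} - 3 v\right) - S = - S + v \left(10 + v^{2} - 3 v\right)$)
$\frac{1}{d{\left(\frac{183}{-184},-397 \right)} - 353920} = \frac{1}{\left(\left(-1\right) \left(-397\right) + \frac{183}{-184} \left(10 + \left(\frac{183}{-184}\right)^{2} - 3 \frac{183}{-184}\right)\right) - 353920} = \frac{1}{\left(397 + 183 \left(- \frac{1}{184}\right) \left(10 + \left(183 \left(- \frac{1}{184}\right)\right)^{2} - 3 \cdot 183 \left(- \frac{1}{184}\right)\right)\right) - 353920} = \frac{1}{\left(397 - \frac{183 \left(10 + \left(- \frac{183}{184}\right)^{2} - - \frac{549}{184}\right)}{184}\right) - 353920} = \frac{1}{\left(397 - \frac{183 \left(10 + \frac{33489}{33856} + \frac{549}{184}\right)}{184}\right) - 353920} = \frac{1}{\left(397 - \frac{86570895}{6229504}\right) - 353920} = \frac{1}{\frac{2386542193}{6229504} - 353920} = \frac{1}{- \frac{2202359513487}{6229504}} = - \frac{6229504}{2202359513487}$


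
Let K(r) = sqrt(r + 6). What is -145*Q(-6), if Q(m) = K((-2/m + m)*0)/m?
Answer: 145*sqrt(6)/6 ≈ 59.196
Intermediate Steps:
K(r) = sqrt(6 + r)
Q(m) = sqrt(6)/m (Q(m) = sqrt(6 + (-2/m + m)*0)/m = sqrt(6 + (m - 2/m)*0)/m = sqrt(6 + 0)/m = sqrt(6)/m)
-145*Q(-6) = -145*sqrt(6)/(-6) = -145*sqrt(6)*(-1)/6 = -(-145)*sqrt(6)/6 = 145*sqrt(6)/6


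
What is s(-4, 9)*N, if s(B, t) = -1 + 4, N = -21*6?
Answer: -378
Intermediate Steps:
N = -126
s(B, t) = 3
s(-4, 9)*N = 3*(-126) = -378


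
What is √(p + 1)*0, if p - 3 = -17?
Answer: 0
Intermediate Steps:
p = -14 (p = 3 - 17 = -14)
√(p + 1)*0 = √(-14 + 1)*0 = √(-13)*0 = (I*√13)*0 = 0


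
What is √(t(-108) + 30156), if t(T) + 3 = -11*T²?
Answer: I*√98151 ≈ 313.29*I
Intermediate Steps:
t(T) = -3 - 11*T²
√(t(-108) + 30156) = √((-3 - 11*(-108)²) + 30156) = √((-3 - 11*11664) + 30156) = √((-3 - 128304) + 30156) = √(-128307 + 30156) = √(-98151) = I*√98151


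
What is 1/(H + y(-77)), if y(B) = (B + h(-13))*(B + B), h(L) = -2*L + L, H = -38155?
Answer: -1/28299 ≈ -3.5337e-5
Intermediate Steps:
h(L) = -L
y(B) = 2*B*(13 + B) (y(B) = (B - 1*(-13))*(B + B) = (B + 13)*(2*B) = (13 + B)*(2*B) = 2*B*(13 + B))
1/(H + y(-77)) = 1/(-38155 + 2*(-77)*(13 - 77)) = 1/(-38155 + 2*(-77)*(-64)) = 1/(-38155 + 9856) = 1/(-28299) = -1/28299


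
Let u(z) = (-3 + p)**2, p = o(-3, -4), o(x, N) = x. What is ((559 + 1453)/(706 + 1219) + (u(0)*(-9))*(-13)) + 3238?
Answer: 14343262/1925 ≈ 7451.0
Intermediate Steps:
p = -3
u(z) = 36 (u(z) = (-3 - 3)**2 = (-6)**2 = 36)
((559 + 1453)/(706 + 1219) + (u(0)*(-9))*(-13)) + 3238 = ((559 + 1453)/(706 + 1219) + (36*(-9))*(-13)) + 3238 = (2012/1925 - 324*(-13)) + 3238 = (2012*(1/1925) + 4212) + 3238 = (2012/1925 + 4212) + 3238 = 8110112/1925 + 3238 = 14343262/1925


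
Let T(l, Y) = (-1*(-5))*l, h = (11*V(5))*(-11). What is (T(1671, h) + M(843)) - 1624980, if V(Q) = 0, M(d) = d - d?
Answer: -1616625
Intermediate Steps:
M(d) = 0
h = 0 (h = (11*0)*(-11) = 0*(-11) = 0)
T(l, Y) = 5*l
(T(1671, h) + M(843)) - 1624980 = (5*1671 + 0) - 1624980 = (8355 + 0) - 1624980 = 8355 - 1624980 = -1616625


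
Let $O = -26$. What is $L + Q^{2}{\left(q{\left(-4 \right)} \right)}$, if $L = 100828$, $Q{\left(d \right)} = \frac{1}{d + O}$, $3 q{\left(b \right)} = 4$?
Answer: $\frac{552134137}{5476} \approx 1.0083 \cdot 10^{5}$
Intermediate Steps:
$q{\left(b \right)} = \frac{4}{3}$ ($q{\left(b \right)} = \frac{1}{3} \cdot 4 = \frac{4}{3}$)
$Q{\left(d \right)} = \frac{1}{-26 + d}$ ($Q{\left(d \right)} = \frac{1}{d - 26} = \frac{1}{-26 + d}$)
$L + Q^{2}{\left(q{\left(-4 \right)} \right)} = 100828 + \left(\frac{1}{-26 + \frac{4}{3}}\right)^{2} = 100828 + \left(\frac{1}{- \frac{74}{3}}\right)^{2} = 100828 + \left(- \frac{3}{74}\right)^{2} = 100828 + \frac{9}{5476} = \frac{552134137}{5476}$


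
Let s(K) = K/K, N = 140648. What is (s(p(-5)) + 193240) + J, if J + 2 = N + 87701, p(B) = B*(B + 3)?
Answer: 421588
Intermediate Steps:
p(B) = B*(3 + B)
J = 228347 (J = -2 + (140648 + 87701) = -2 + 228349 = 228347)
s(K) = 1
(s(p(-5)) + 193240) + J = (1 + 193240) + 228347 = 193241 + 228347 = 421588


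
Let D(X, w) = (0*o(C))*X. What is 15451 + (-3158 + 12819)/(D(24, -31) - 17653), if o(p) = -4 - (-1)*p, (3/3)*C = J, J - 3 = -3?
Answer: 272746842/17653 ≈ 15450.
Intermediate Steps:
J = 0 (J = 3 - 3 = 0)
C = 0
o(p) = -4 + p
D(X, w) = 0 (D(X, w) = (0*(-4 + 0))*X = (0*(-4))*X = 0*X = 0)
15451 + (-3158 + 12819)/(D(24, -31) - 17653) = 15451 + (-3158 + 12819)/(0 - 17653) = 15451 + 9661/(-17653) = 15451 + 9661*(-1/17653) = 15451 - 9661/17653 = 272746842/17653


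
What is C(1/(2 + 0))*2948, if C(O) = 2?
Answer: 5896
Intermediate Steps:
C(1/(2 + 0))*2948 = 2*2948 = 5896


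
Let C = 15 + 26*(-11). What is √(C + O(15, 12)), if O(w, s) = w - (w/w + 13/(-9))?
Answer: 10*I*√23/3 ≈ 15.986*I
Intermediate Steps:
O(w, s) = 4/9 + w (O(w, s) = w - (1 + 13*(-⅑)) = w - (1 - 13/9) = w - 1*(-4/9) = w + 4/9 = 4/9 + w)
C = -271 (C = 15 - 286 = -271)
√(C + O(15, 12)) = √(-271 + (4/9 + 15)) = √(-271 + 139/9) = √(-2300/9) = 10*I*√23/3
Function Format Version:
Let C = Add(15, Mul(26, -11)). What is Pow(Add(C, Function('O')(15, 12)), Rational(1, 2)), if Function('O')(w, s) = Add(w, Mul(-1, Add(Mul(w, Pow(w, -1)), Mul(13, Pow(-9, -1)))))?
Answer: Mul(Rational(10, 3), I, Pow(23, Rational(1, 2))) ≈ Mul(15.986, I)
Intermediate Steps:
Function('O')(w, s) = Add(Rational(4, 9), w) (Function('O')(w, s) = Add(w, Mul(-1, Add(1, Mul(13, Rational(-1, 9))))) = Add(w, Mul(-1, Add(1, Rational(-13, 9)))) = Add(w, Mul(-1, Rational(-4, 9))) = Add(w, Rational(4, 9)) = Add(Rational(4, 9), w))
C = -271 (C = Add(15, -286) = -271)
Pow(Add(C, Function('O')(15, 12)), Rational(1, 2)) = Pow(Add(-271, Add(Rational(4, 9), 15)), Rational(1, 2)) = Pow(Add(-271, Rational(139, 9)), Rational(1, 2)) = Pow(Rational(-2300, 9), Rational(1, 2)) = Mul(Rational(10, 3), I, Pow(23, Rational(1, 2)))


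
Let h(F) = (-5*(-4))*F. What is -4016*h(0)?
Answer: 0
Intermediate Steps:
h(F) = 20*F
-4016*h(0) = -80320*0 = -4016*0 = 0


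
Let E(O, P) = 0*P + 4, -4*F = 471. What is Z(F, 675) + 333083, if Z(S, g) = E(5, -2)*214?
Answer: 333939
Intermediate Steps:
F = -471/4 (F = -¼*471 = -471/4 ≈ -117.75)
E(O, P) = 4 (E(O, P) = 0 + 4 = 4)
Z(S, g) = 856 (Z(S, g) = 4*214 = 856)
Z(F, 675) + 333083 = 856 + 333083 = 333939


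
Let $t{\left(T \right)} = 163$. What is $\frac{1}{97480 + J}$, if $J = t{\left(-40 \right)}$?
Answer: $\frac{1}{97643} \approx 1.0241 \cdot 10^{-5}$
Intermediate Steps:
$J = 163$
$\frac{1}{97480 + J} = \frac{1}{97480 + 163} = \frac{1}{97643}$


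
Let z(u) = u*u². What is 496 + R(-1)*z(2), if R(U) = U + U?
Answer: 480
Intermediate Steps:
z(u) = u³
R(U) = 2*U
496 + R(-1)*z(2) = 496 + (2*(-1))*2³ = 496 - 2*8 = 496 - 16 = 480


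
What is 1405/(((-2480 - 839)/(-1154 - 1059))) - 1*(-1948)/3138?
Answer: 4881669491/5207511 ≈ 937.43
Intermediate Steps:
1405/(((-2480 - 839)/(-1154 - 1059))) - 1*(-1948)/3138 = 1405/((-3319/(-2213))) + 1948*(1/3138) = 1405/((-3319*(-1/2213))) + 974/1569 = 1405/(3319/2213) + 974/1569 = 1405*(2213/3319) + 974/1569 = 3109265/3319 + 974/1569 = 4881669491/5207511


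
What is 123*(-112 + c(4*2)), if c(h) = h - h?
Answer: -13776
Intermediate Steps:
c(h) = 0
123*(-112 + c(4*2)) = 123*(-112 + 0) = 123*(-112) = -13776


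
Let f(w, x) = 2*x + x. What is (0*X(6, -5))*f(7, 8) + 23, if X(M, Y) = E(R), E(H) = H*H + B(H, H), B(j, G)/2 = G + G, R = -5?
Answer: 23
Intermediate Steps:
f(w, x) = 3*x
B(j, G) = 4*G (B(j, G) = 2*(G + G) = 2*(2*G) = 4*G)
E(H) = H**2 + 4*H (E(H) = H*H + 4*H = H**2 + 4*H)
X(M, Y) = 5 (X(M, Y) = -5*(4 - 5) = -5*(-1) = 5)
(0*X(6, -5))*f(7, 8) + 23 = (0*5)*(3*8) + 23 = 0*24 + 23 = 0 + 23 = 23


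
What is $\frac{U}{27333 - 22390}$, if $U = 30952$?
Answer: $\frac{30952}{4943} \approx 6.2618$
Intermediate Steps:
$\frac{U}{27333 - 22390} = \frac{30952}{27333 - 22390} = \frac{30952}{4943}$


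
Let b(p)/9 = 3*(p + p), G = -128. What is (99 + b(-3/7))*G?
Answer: -67968/7 ≈ -9709.7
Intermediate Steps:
b(p) = 54*p (b(p) = 9*(3*(p + p)) = 9*(3*(2*p)) = 9*(6*p) = 54*p)
(99 + b(-3/7))*G = (99 + 54*(-3/7))*(-128) = (99 - 162/7)*(-128) = (531/7)*(-128) = -67968/7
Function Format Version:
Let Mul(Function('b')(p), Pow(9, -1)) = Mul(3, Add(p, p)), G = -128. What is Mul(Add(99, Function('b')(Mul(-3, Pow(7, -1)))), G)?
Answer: Rational(-67968, 7) ≈ -9709.7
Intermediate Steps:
Function('b')(p) = Mul(54, p) (Function('b')(p) = Mul(9, Mul(3, Add(p, p))) = Mul(9, Mul(3, Mul(2, p))) = Mul(9, Mul(6, p)) = Mul(54, p))
Mul(Add(99, Function('b')(Mul(-3, Pow(7, -1)))), G) = Mul(Add(99, Mul(54, Mul(-3, Pow(7, -1)))), -128) = Mul(Add(99, Mul(54, Mul(-3, Rational(1, 7)))), -128) = Mul(Add(99, Mul(54, Rational(-3, 7))), -128) = Mul(Add(99, Rational(-162, 7)), -128) = Mul(Rational(531, 7), -128) = Rational(-67968, 7)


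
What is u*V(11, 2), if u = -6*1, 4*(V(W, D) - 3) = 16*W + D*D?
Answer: -288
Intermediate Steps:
V(W, D) = 3 + 4*W + D**2/4 (V(W, D) = 3 + (16*W + D*D)/4 = 3 + (16*W + D**2)/4 = 3 + (D**2 + 16*W)/4 = 3 + (4*W + D**2/4) = 3 + 4*W + D**2/4)
u = -6
u*V(11, 2) = -6*(3 + 4*11 + (1/4)*2**2) = -6*(3 + 44 + (1/4)*4) = -6*(3 + 44 + 1) = -6*48 = -288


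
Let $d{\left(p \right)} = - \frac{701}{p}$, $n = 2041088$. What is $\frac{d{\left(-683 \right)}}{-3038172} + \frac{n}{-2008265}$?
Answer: $- \frac{605057842371379}{595327631107020} \approx -1.0163$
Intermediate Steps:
$\frac{d{\left(-683 \right)}}{-3038172} + \frac{n}{-2008265} = \frac{\left(-701\right) \frac{1}{-683}}{-3038172} + \frac{2041088}{-2008265} = \left(-701\right) \left(- \frac{1}{683}\right) \left(- \frac{1}{3038172}\right) + 2041088 \left(- \frac{1}{2008265}\right) = \frac{701}{683} \left(- \frac{1}{3038172}\right) - \frac{291584}{286895} = - \frac{701}{2075071476} - \frac{291584}{286895} = - \frac{605057842371379}{595327631107020}$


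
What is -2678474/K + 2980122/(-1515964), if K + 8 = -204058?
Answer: 863082145721/77339177406 ≈ 11.160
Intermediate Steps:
K = -204066 (K = -8 - 204058 = -204066)
-2678474/K + 2980122/(-1515964) = -2678474/(-204066) + 2980122/(-1515964) = -2678474*(-1/204066) + 2980122*(-1/1515964) = 1339237/102033 - 1490061/757982 = 863082145721/77339177406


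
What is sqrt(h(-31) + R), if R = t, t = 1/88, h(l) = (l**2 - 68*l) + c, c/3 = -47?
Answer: sqrt(5668630)/44 ≈ 54.111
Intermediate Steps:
c = -141 (c = 3*(-47) = -141)
h(l) = -141 + l**2 - 68*l (h(l) = (l**2 - 68*l) - 141 = -141 + l**2 - 68*l)
t = 1/88 ≈ 0.011364
R = 1/88 ≈ 0.011364
sqrt(h(-31) + R) = sqrt((-141 + (-31)**2 - 68*(-31)) + 1/88) = sqrt((-141 + 961 + 2108) + 1/88) = sqrt(2928 + 1/88) = sqrt(257665/88) = sqrt(5668630)/44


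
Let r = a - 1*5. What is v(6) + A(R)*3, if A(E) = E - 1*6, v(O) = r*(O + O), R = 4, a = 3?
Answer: -30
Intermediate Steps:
r = -2 (r = 3 - 1*5 = 3 - 5 = -2)
v(O) = -4*O (v(O) = -2*(O + O) = -4*O)
A(E) = -6 + E (A(E) = E - 6 = -6 + E)
v(6) + A(R)*3 = -4*6 + (-6 + 4)*3 = -24 - 2*3 = -24 - 6 = -30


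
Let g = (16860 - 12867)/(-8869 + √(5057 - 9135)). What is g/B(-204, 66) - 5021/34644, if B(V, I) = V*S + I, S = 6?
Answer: -76024367785909/525965385619788 + 1331*I*√4078/30364010254 ≈ -0.14454 + 2.7993e-6*I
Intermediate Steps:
B(V, I) = I + 6*V (B(V, I) = V*6 + I = 6*V + I = I + 6*V)
g = 3993/(-8869 + I*√4078) (g = 3993/(-8869 + √(-4078)) = 3993/(-8869 + I*√4078) ≈ -0.4502 - 0.0032415*I)
g/B(-204, 66) - 5021/34644 = (-35413917/78663239 - 3993*I*√4078/78663239)/(66 + 6*(-204)) - 5021/34644 = (-35413917/78663239 - 3993*I*√4078/78663239)/(66 - 1224) - 5021*1/34644 = (-35413917/78663239 - 3993*I*√4078/78663239)/(-1158) - 5021/34644 = (-35413917/78663239 - 3993*I*√4078/78663239)*(-1/1158) - 5021/34644 = (11804639/30364010254 + 1331*I*√4078/30364010254) - 5021/34644 = -76024367785909/525965385619788 + 1331*I*√4078/30364010254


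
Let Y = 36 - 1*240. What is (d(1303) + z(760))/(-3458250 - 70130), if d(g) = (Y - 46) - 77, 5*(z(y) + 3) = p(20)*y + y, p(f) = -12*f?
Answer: 18329/1764190 ≈ 0.010389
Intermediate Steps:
Y = -204 (Y = 36 - 240 = -204)
z(y) = -3 - 239*y/5 (z(y) = -3 + ((-12*20)*y + y)/5 = -3 + (-240*y + y)/5 = -3 + (-239*y)/5 = -3 - 239*y/5)
d(g) = -327 (d(g) = (-204 - 46) - 77 = -250 - 77 = -327)
(d(1303) + z(760))/(-3458250 - 70130) = (-327 + (-3 - 239/5*760))/(-3458250 - 70130) = (-327 + (-3 - 36328))/(-3528380) = (-327 - 36331)*(-1/3528380) = -36658*(-1/3528380) = 18329/1764190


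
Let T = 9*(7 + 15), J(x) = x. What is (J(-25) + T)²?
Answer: 29929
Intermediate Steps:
T = 198 (T = 9*22 = 198)
(J(-25) + T)² = (-25 + 198)² = 173² = 29929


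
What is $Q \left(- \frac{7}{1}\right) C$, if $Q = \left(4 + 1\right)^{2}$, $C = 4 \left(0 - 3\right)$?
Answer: $2100$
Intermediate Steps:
$C = -12$ ($C = 4 \left(-3\right) = -12$)
$Q = 25$ ($Q = 5^{2} = 25$)
$Q \left(- \frac{7}{1}\right) C = 25 \left(- \frac{7}{1}\right) \left(-12\right) = 25 \left(\left(-7\right) 1\right) \left(-12\right) = 25 \left(-7\right) \left(-12\right) = \left(-175\right) \left(-12\right) = 2100$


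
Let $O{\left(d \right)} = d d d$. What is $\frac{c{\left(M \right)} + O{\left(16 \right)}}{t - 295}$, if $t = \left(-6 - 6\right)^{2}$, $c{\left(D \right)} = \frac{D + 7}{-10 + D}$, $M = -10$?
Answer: $- \frac{81923}{3020} \approx -27.127$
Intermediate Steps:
$c{\left(D \right)} = \frac{7 + D}{-10 + D}$
$t = 144$ ($t = \left(-12\right)^{2} = 144$)
$O{\left(d \right)} = d^{3}$ ($O{\left(d \right)} = d^{2} d = d^{3}$)
$\frac{c{\left(M \right)} + O{\left(16 \right)}}{t - 295} = \frac{\frac{7 - 10}{-10 - 10} + 16^{3}}{144 - 295} = \frac{\frac{1}{-20} \left(-3\right) + 4096}{-151} = \left(\left(- \frac{1}{20}\right) \left(-3\right) + 4096\right) \left(- \frac{1}{151}\right) = \left(\frac{3}{20} + 4096\right) \left(- \frac{1}{151}\right) = \frac{81923}{20} \left(- \frac{1}{151}\right) = - \frac{81923}{3020}$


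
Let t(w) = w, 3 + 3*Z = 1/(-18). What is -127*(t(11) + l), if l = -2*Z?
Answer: -44704/27 ≈ -1655.7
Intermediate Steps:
Z = -55/54 (Z = -1 + (1/3)/(-18) = -1 + (1/3)*(-1/18) = -1 - 1/54 = -55/54 ≈ -1.0185)
l = 55/27 (l = -2*(-55/54) = 55/27 ≈ 2.0370)
-127*(t(11) + l) = -127*(11 + 55/27) = -127*352/27 = -44704/27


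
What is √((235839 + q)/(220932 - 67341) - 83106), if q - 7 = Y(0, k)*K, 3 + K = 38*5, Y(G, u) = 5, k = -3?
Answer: I*√217827822399135/51197 ≈ 288.28*I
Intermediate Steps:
K = 187 (K = -3 + 38*5 = -3 + 190 = 187)
q = 942 (q = 7 + 5*187 = 7 + 935 = 942)
√((235839 + q)/(220932 - 67341) - 83106) = √((235839 + 942)/(220932 - 67341) - 83106) = √(236781/153591 - 83106) = √(236781*(1/153591) - 83106) = √(78927/51197 - 83106) = √(-4254698955/51197) = I*√217827822399135/51197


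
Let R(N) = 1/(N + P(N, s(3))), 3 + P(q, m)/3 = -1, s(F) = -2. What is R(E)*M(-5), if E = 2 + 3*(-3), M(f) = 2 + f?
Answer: 3/19 ≈ 0.15789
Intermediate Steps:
P(q, m) = -12 (P(q, m) = -9 + 3*(-1) = -9 - 3 = -12)
E = -7 (E = 2 - 9 = -7)
R(N) = 1/(-12 + N) (R(N) = 1/(N - 12) = 1/(-12 + N))
R(E)*M(-5) = (2 - 5)/(-12 - 7) = -3/(-19) = -1/19*(-3) = 3/19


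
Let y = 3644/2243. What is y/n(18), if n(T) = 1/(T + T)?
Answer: 131184/2243 ≈ 58.486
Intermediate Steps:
n(T) = 1/(2*T)
y = 3644/2243 (y = 3644*(1/2243) = 3644/2243 ≈ 1.6246)
y/n(18) = 3644/(2243*(((1/2)/18))) = 3644/(2243*(((1/2)*(1/18)))) = 3644/(2243*(1/36)) = (3644/2243)*36 = 131184/2243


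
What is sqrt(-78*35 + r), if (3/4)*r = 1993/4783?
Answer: I*sqrt(561975686502)/14349 ≈ 52.244*I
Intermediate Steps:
r = 7972/14349 (r = 4*(1993/4783)/3 = 4*(1993*(1/4783))/3 = (4/3)*(1993/4783) = 7972/14349 ≈ 0.55558)
sqrt(-78*35 + r) = sqrt(-78*35 + 7972/14349) = sqrt(-2730 + 7972/14349) = sqrt(-39164798/14349) = I*sqrt(561975686502)/14349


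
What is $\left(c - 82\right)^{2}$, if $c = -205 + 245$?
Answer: $1764$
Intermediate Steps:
$c = 40$
$\left(c - 82\right)^{2} = \left(40 - 82\right)^{2} = \left(-42\right)^{2} = 1764$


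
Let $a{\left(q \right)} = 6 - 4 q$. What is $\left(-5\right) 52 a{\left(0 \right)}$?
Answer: $-1560$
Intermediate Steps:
$\left(-5\right) 52 a{\left(0 \right)} = \left(-5\right) 52 \left(6 - 0\right) = - 260 \left(6 + 0\right) = \left(-260\right) 6 = -1560$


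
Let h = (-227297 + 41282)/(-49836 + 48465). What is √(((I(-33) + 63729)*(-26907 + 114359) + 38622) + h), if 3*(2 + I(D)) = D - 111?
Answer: √1163058082032255/457 ≈ 74625.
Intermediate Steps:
I(D) = -39 + D/3 (I(D) = -2 + (D - 111)/3 = -2 + (-111 + D)/3 = -2 + (-37 + D/3) = -39 + D/3)
h = 62005/457 (h = -186015/(-1371) = -186015*(-1/1371) = 62005/457 ≈ 135.68)
√(((I(-33) + 63729)*(-26907 + 114359) + 38622) + h) = √((((-39 + (⅓)*(-33)) + 63729)*(-26907 + 114359) + 38622) + 62005/457) = √((((-39 - 11) + 63729)*87452 + 38622) + 62005/457) = √(((-50 + 63729)*87452 + 38622) + 62005/457) = √((63679*87452 + 38622) + 62005/457) = √((5568855908 + 38622) + 62005/457) = √(5568894530 + 62005/457) = √(2544984862215/457) = √1163058082032255/457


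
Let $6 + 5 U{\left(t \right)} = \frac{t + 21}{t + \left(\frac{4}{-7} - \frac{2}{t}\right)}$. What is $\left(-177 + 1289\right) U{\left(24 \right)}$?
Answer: $- \frac{8880432}{9805} \approx -905.7$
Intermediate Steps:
$U{\left(t \right)} = - \frac{6}{5} + \frac{21 + t}{5 \left(- \frac{4}{7} + t - \frac{2}{t}\right)}$ ($U{\left(t \right)} = - \frac{6}{5} + \frac{\left(t + 21\right) \frac{1}{t + \left(\frac{4}{-7} - \frac{2}{t}\right)}}{5} = - \frac{6}{5} + \frac{\left(21 + t\right) \frac{1}{t + \left(4 \left(- \frac{1}{7}\right) - \frac{2}{t}\right)}}{5} = - \frac{6}{5} + \frac{\left(21 + t\right) \frac{1}{t - \left(\frac{4}{7} + \frac{2}{t}\right)}}{5} = - \frac{6}{5} + \frac{\left(21 + t\right) \frac{1}{- \frac{4}{7} + t - \frac{2}{t}}}{5} = - \frac{6}{5} + \frac{\frac{1}{- \frac{4}{7} + t - \frac{2}{t}} \left(21 + t\right)}{5} = - \frac{6}{5} + \frac{21 + t}{5 \left(- \frac{4}{7} + t - \frac{2}{t}\right)}$)
$\left(-177 + 1289\right) U{\left(24 \right)} = \left(-177 + 1289\right) \frac{-84 - 4104 + 35 \cdot 24^{2}}{5 \left(14 - 7 \cdot 24^{2} + 4 \cdot 24\right)} = 1112 \frac{-84 - 4104 + 35 \cdot 576}{5 \left(14 - 4032 + 96\right)} = 1112 \frac{-84 - 4104 + 20160}{5 \left(14 - 4032 + 96\right)} = 1112 \cdot \frac{1}{5} \frac{1}{-3922} \cdot 15972 = 1112 \cdot \frac{1}{5} \left(- \frac{1}{3922}\right) 15972 = 1112 \left(- \frac{7986}{9805}\right) = - \frac{8880432}{9805}$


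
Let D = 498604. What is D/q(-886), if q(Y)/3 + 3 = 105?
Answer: 249302/153 ≈ 1629.4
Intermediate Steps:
q(Y) = 306 (q(Y) = -9 + 3*105 = -9 + 315 = 306)
D/q(-886) = 498604/306 = 498604*(1/306) = 249302/153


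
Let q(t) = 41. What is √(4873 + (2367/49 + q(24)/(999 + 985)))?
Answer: √14831382855/1736 ≈ 70.152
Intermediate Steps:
√(4873 + (2367/49 + q(24)/(999 + 985))) = √(4873 + (2367/49 + 41/(999 + 985))) = √(4873 + (2367*(1/49) + 41/1984)) = √(4873 + (2367/49 + 41*(1/1984))) = √(4873 + (2367/49 + 41/1984)) = √(4873 + 4698137/97216) = √(478431705/97216) = √14831382855/1736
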